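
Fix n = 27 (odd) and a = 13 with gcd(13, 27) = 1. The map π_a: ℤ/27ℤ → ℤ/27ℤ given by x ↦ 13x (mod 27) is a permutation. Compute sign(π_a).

+1

Start at x=22: 22 → 16 → 19 → 4 → 25 → 1 → 13 → … (one orbit).
Decompose π into cycles: lengths [9, 9, 3, 3, 1, 1, 1] (7 cycles, including the fixed point 0).
n − c = 27 − 7 = 20; sign = (−1)^20 = +1.
(13|27)_J = +1 (Zolotarev's lemma cross-check).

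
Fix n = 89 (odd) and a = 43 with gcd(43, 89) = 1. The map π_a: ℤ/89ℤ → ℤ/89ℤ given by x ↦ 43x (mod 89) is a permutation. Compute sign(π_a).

-1

Start at x=23: 23 → 10 → 74 → 67 → 33 → 84 → 52 → … (one orbit).
π_43 has 2 disjoint cycles with lengths [88, 1] on {0,…,88}.
With 2 cycles on 89 points, sign = (−1)^{89−2} = -1.
The Jacobi symbol (43|89) = -1 (Zolotarev) agrees.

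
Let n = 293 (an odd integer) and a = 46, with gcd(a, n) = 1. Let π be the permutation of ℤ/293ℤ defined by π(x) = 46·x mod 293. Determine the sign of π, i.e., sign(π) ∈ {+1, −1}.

Start at x=279: 279 → 235 → 262 → 39 → 36 → 191 → 289 → … (one orbit).
π_46 has 5 disjoint cycles with lengths [73, 73, 73, 73, 1] on {0,…,292}.
293 − 5 = 288 transpositions; sign(π) = (−1)^288 = +1.
Via Zolotarev, sign(π_{46}) = (46|293) = +1.

+1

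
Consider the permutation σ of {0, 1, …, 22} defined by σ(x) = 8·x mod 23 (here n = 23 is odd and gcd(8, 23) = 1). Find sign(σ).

+1

Trace 16: π^k(16) = [16, 13, 12, 4, 9, 3, 1] for k=0..6.
π_8 has 3 disjoint cycles with lengths [11, 11, 1] on {0,…,22}.
Σ(ℓ_i−1) = 23−3 = 20; sign = (−1)^20 = +1.
Via Zolotarev, sign(π_{8}) = (8|23) = +1.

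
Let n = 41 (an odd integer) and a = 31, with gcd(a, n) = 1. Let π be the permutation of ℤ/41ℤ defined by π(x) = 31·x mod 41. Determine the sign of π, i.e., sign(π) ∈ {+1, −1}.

+1

Start at x=23: 23 → 16 → 4 → 1 → 31 → 18 → 25 → … (one orbit).
Cycle type of π: 10×4 + 1; total 5 cycles.
n − c = 41 − 5 = 36; sign = (−1)^36 = +1.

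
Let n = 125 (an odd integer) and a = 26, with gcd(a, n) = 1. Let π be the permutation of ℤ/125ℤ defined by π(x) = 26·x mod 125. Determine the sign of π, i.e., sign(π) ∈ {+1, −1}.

+1

Orbit of 26 under x↦26x: [26, 51, 76, 101, 1]… (length divides ord_125(26)).
Cycle lengths of π_26 on ℤ/125ℤ: [5, 5, 5, 5, 5, 5, 5, 5, 5, 5, 5, 5, 5, 5, 5, 5, 5, 5, 5, 5, 1, 1, 1, 1, 1, 1, 1, 1, 1, 1, 1, 1, 1, 1, 1, 1, 1, 1, 1, 1, 1, 1, 1, 1, 1]; 45 cycles in total.
With 45 cycles on 125 points, sign = (−1)^{125−45} = +1.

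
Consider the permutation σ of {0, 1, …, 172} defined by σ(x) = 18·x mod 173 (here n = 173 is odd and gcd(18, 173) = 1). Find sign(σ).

-1

Orbit of 72 under x↦18x: [72, 85, 146, 33, 75, 139, 80]… (length divides ord_173(18)).
2 cycles of lengths [172, 1].
2 cycles on 173: each ℓ→(−1)^(ℓ−1), product (−1)^171 = -1.
(18|173)_J = -1 (Zolotarev's lemma cross-check).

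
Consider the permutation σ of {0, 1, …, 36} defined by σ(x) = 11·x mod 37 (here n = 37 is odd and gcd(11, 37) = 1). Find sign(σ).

+1

Start at x=1: 1 → 11 → 10 → 36 → 26 → 27 → 1 (one orbit).
7 cycles of lengths [6, 6, 6, 6, 6, 6, 1].
n − c = 37 − 7 = 30; sign = (−1)^30 = +1.
Zolotarev: (11|37) = +1, matching the cycle-count sign.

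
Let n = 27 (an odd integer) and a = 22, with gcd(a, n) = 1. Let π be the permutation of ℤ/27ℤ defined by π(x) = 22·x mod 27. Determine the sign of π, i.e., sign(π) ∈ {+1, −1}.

+1

Trace 4: π^k(4) = [4, 7, 19, 13, 16, 1, 22] for k=0..6.
7 cycles of lengths [9, 9, 3, 3, 1, 1, 1].
27 − 7 = 20 transpositions; sign(π) = (−1)^20 = +1.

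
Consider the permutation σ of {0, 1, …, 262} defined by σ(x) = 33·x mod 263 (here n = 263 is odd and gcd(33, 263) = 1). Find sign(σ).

+1

Start at x=109: 109 → 178 → 88 → 11 → 100 → 144 → 18 → … (one orbit).
Cycle lengths of π_33 on ℤ/263ℤ: [131, 131, 1]; 3 cycles in total.
3 cycles on 263: each ℓ→(−1)^(ℓ−1), product (−1)^260 = +1.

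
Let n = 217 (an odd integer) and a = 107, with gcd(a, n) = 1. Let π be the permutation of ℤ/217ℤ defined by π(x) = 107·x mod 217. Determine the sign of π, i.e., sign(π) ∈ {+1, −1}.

Orbit of 190 under x↦107x: [190, 149, 102, 64, 121, 144, 1]… (length divides ord_217(107)).
The orbit structure of x ↦ 107x mod 217: 17 orbits of sizes [15, 15, 15, 15, 15, 15, 15, 15, 15, 15, 15, 15, 15, 15, 3, 3, 1].
17 cycles on 217: each ℓ→(−1)^(ℓ−1), product (−1)^200 = +1.
Check: (107/217) = +1 by Zolotarev.

+1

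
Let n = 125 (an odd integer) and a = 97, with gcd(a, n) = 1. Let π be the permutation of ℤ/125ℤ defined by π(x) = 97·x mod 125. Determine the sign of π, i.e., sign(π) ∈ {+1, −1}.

-1

Start at x=79: 79 → 38 → 61 → 42 → 74 → 53 → 16 → … (one orbit).
The orbit structure of x ↦ 97x mod 125: 4 orbits of sizes [100, 20, 4, 1].
4 cycles on 125: each ℓ→(−1)^(ℓ−1), product (−1)^121 = -1.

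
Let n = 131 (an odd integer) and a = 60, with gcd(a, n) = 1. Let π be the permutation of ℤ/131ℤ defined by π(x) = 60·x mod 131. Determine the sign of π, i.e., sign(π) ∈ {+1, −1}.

Trace 39: π^k(39) = [39, 113, 99, 45, 80, 84, 62] for k=0..6.
Cycle lengths of π_60 on ℤ/131ℤ: [13, 13, 13, 13, 13, 13, 13, 13, 13, 13, 1]; 11 cycles in total.
With 11 cycles on 131 points, sign = (−1)^{131−11} = +1.
Zolotarev: (60|131) = +1, matching the cycle-count sign.

+1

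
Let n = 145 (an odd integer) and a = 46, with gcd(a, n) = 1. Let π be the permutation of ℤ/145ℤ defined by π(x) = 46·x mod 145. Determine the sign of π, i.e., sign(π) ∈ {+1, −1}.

Orbit of 46 under x↦46x: [46, 86, 41, 1]… (length divides ord_145(46)).
π_46 has 40 disjoint cycles with lengths [4, 4, 4, 4, 4, 4, 4, 4, 4, 4, 4, 4, 4, 4, 4, 4, 4, 4, 4, 4, 4, 4, 4, 4, 4, 4, 4, 4, 4, 4, 4, 4, 4, 4, 4, 1, 1, 1, 1, 1] on {0,…,144}.
145 − 40 = 105 transpositions; sign(π) = (−1)^105 = -1.
Check: (46/145) = -1 by Zolotarev.

-1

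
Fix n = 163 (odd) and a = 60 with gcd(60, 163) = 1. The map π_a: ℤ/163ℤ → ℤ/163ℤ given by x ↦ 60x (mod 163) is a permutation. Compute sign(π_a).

Orbit of 119 under x↦60x: [119, 131, 36, 41, 15, 85, 47]… (length divides ord_163(60)).
3 cycles of lengths [81, 81, 1].
n − c = 163 − 3 = 160; sign = (−1)^160 = +1.

+1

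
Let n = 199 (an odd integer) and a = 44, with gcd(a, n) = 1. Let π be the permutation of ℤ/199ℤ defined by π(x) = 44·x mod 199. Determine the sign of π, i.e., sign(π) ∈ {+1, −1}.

Orbit of 196 under x↦44x: [196, 67, 162, 163, 8, 153, 165]… (length divides ord_199(44)).
2 cycles of lengths [198, 1].
199 − 2 = 197 transpositions; sign(π) = (−1)^197 = -1.

-1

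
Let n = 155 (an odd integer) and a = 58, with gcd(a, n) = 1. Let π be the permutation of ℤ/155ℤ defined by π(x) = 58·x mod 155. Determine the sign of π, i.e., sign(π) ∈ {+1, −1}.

+1

Trace 66: π^k(66) = [66, 108, 64, 147, 1, 58, 109] for k=0..6.
The orbit structure of x ↦ 58x mod 155: 11 orbits of sizes [20, 20, 20, 20, 20, 20, 10, 10, 10, 4, 1].
11 cycles on 155: each ℓ→(−1)^(ℓ−1), product (−1)^144 = +1.
Via Zolotarev, sign(π_{58}) = (58|155) = +1.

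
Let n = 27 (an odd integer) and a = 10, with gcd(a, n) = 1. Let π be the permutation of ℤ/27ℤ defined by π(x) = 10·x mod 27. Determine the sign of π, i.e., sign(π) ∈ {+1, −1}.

+1

Trace 19: π^k(19) = [19, 1, 10] for k=0..2.
Cycle type of π: 3×6 + 1×9; total 15 cycles.
With 15 cycles on 27 points, sign = (−1)^{27−15} = +1.
Zolotarev: (10|27) = +1, matching the cycle-count sign.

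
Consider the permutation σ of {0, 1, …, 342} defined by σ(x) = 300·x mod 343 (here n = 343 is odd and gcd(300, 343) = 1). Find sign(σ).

Start at x=258: 258 → 225 → 272 → 309 → 90 → 246 → 55 → … (one orbit).
The orbit structure of x ↦ 300x mod 343: 10 orbits of sizes [98, 98, 98, 14, 14, 14, 2, 2, 2, 1].
n − c = 343 − 10 = 333; sign = (−1)^333 = -1.

-1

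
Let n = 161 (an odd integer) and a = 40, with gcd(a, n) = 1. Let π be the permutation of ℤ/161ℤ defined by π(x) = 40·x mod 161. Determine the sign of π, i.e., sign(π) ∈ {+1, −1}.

+1

Orbit of 128 under x↦40x: [128, 129, 8, 159, 81, 20, 156]… (length divides ord_161(40)).
Cycle lengths of π_40 on ℤ/161ℤ: [66, 66, 22, 6, 1]; 5 cycles in total.
sign(π) = (−1)^{n − #cycles} = (−1)^{161−5} = (−1)^156 = +1.
The Jacobi symbol (40|161) = +1 (Zolotarev) agrees.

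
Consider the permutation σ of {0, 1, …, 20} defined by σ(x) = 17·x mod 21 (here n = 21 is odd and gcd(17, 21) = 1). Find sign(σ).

Start at x=17: 17 → 16 → 20 → 4 → 5 → 1 → 17 (one orbit).
Decompose π into cycles: lengths [6, 6, 6, 2, 1] (5 cycles, including the fixed point 0).
5 cycles on 21: each ℓ→(−1)^(ℓ−1), product (−1)^16 = +1.
(17|21)_J = +1 (Zolotarev's lemma cross-check).

+1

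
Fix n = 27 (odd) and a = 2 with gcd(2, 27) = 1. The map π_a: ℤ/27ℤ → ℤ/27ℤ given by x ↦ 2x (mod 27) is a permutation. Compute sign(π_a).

Start at x=5: 5 → 10 → 20 → 13 → 26 → 25 → 23 → … (one orbit).
The orbit structure of x ↦ 2x mod 27: 4 orbits of sizes [18, 6, 2, 1].
sign(π) = (−1)^{n − #cycles} = (−1)^{27−4} = (−1)^23 = -1.

-1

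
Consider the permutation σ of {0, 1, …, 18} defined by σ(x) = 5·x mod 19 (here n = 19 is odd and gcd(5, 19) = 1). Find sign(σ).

Orbit of 16 under x↦5x: [16, 4, 1, 5, 6, 11, 17]… (length divides ord_19(5)).
The orbit structure of x ↦ 5x mod 19: 3 orbits of sizes [9, 9, 1].
3 cycles on 19: each ℓ→(−1)^(ℓ−1), product (−1)^16 = +1.
The Jacobi symbol (5|19) = +1 (Zolotarev) agrees.

+1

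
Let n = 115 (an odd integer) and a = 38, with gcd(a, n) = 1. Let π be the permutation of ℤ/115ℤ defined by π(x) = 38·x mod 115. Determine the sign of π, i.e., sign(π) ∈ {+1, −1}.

Trace 104: π^k(104) = [104, 42, 101, 43, 24, 107, 41] for k=0..6.
Decompose π into cycles: lengths [44, 44, 22, 4, 1] (5 cycles, including the fixed point 0).
115 − 5 = 110 transpositions; sign(π) = (−1)^110 = +1.
Zolotarev: (38|115) = +1, matching the cycle-count sign.

+1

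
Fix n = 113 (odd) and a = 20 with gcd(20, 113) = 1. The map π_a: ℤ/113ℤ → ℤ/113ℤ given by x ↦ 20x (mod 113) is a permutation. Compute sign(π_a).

-1

Trace 100: π^k(100) = [100, 79, 111, 73, 104, 46, 16] for k=0..6.
Cycle lengths of π_20 on ℤ/113ℤ: [112, 1]; 2 cycles in total.
2 cycles on 113: each ℓ→(−1)^(ℓ−1), product (−1)^111 = -1.
(20|113)_J = -1 (Zolotarev's lemma cross-check).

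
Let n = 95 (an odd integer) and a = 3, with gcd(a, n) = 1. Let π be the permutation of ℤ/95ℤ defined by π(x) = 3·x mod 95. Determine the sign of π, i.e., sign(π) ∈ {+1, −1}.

Orbit of 88 under x↦3x: [88, 74, 32, 1, 3, 9, 27]… (length divides ord_95(3)).
Cycle lengths of π_3 on ℤ/95ℤ: [36, 36, 18, 4, 1]; 5 cycles in total.
95 − 5 = 90 transpositions; sign(π) = (−1)^90 = +1.

+1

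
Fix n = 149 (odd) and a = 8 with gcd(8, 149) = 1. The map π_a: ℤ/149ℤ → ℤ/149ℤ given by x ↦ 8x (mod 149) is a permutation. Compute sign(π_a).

Start at x=8: 8 → 64 → 65 → 73 → 137 → 53 → 126 → … (one orbit).
Decompose π into cycles: lengths [148, 1] (2 cycles, including the fixed point 0).
Σ(ℓ_i−1) = 149−2 = 147; sign = (−1)^147 = -1.

-1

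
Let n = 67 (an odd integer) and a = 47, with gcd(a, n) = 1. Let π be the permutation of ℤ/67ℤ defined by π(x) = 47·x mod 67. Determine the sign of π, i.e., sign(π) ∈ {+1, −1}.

+1

Orbit of 6 under x↦47x: [6, 14, 55, 39, 24, 56, 19]… (length divides ord_67(47)).
The orbit structure of x ↦ 47x mod 67: 3 orbits of sizes [33, 33, 1].
3 cycles on 67: each ℓ→(−1)^(ℓ−1), product (−1)^64 = +1.
Zolotarev: (47|67) = +1, matching the cycle-count sign.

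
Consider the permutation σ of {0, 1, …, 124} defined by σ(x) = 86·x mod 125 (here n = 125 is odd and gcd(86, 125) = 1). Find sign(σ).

+1

Orbit of 101 under x↦86x: [101, 61, 121, 31, 41, 26, 111]… (length divides ord_125(86)).
Decompose π into cycles: lengths [25, 25, 25, 25, 5, 5, 5, 5, 1, 1, 1, 1, 1] (13 cycles, including the fixed point 0).
With 13 cycles on 125 points, sign = (−1)^{125−13} = +1.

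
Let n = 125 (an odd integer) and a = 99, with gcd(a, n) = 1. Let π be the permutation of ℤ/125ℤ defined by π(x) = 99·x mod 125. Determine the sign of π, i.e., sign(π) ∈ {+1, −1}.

Orbit of 101 under x↦99x: [101, 124, 26, 74, 76, 24, 1]… (length divides ord_125(99)).
π_99 has 23 disjoint cycles with lengths [10, 10, 10, 10, 10, 10, 10, 10, 10, 10, 2, 2, 2, 2, 2, 2, 2, 2, 2, 2, 2, 2, 1] on {0,…,124}.
With 23 cycles on 125 points, sign = (−1)^{125−23} = +1.

+1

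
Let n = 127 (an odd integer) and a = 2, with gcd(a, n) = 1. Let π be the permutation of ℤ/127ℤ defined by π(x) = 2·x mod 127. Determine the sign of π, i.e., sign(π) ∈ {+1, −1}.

+1

Orbit of 1 under x↦2x: [1, 2, 4, 8, 16, 32, 64]… (length divides ord_127(2)).
Cycle type of π: 7×18 + 1; total 19 cycles.
127 − 19 = 108 transpositions; sign(π) = (−1)^108 = +1.
The Jacobi symbol (2|127) = +1 (Zolotarev) agrees.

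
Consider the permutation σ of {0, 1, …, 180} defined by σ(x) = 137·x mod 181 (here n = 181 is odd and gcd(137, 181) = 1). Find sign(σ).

Trace 34: π^k(34) = [34, 133, 121, 106, 42, 143, 43] for k=0..6.
π_137 has 3 disjoint cycles with lengths [90, 90, 1] on {0,…,180}.
Σ(ℓ_i−1) = 181−3 = 178; sign = (−1)^178 = +1.
(137|181)_J = +1 (Zolotarev's lemma cross-check).

+1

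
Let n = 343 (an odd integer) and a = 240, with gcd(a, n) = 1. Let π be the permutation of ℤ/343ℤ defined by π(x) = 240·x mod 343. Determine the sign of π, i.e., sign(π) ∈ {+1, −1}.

+1

Trace 79: π^k(79) = [79, 95, 162, 121, 228, 183, 16] for k=0..6.
Cycle lengths of π_240 on ℤ/343ℤ: [147, 147, 21, 21, 3, 3, 1]; 7 cycles in total.
Σ(ℓ_i−1) = 343−7 = 336; sign = (−1)^336 = +1.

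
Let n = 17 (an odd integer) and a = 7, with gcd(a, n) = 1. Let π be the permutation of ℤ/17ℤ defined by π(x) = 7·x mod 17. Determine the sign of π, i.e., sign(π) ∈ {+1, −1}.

-1

Start at x=7: 7 → 15 → 3 → 4 → 11 → 9 → 12 → … (one orbit).
Cycle type of π: 16 + 1; total 2 cycles.
n − c = 17 − 2 = 15; sign = (−1)^15 = -1.
(7|17)_J = -1 (Zolotarev's lemma cross-check).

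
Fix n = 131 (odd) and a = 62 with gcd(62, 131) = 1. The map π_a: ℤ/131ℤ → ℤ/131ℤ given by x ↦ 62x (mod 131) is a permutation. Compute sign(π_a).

Orbit of 112 under x↦62x: [112, 1, 62, 45, 39, 60, 52]… (length divides ord_131(62)).
11 cycles of lengths [13, 13, 13, 13, 13, 13, 13, 13, 13, 13, 1].
11 cycles on 131: each ℓ→(−1)^(ℓ−1), product (−1)^120 = +1.

+1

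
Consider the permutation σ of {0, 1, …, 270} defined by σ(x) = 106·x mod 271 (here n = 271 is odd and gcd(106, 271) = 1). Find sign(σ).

+1

Orbit of 125 under x↦106x: [125, 242, 178, 169, 28, 258, 248]… (length divides ord_271(106)).
π_106 has 31 disjoint cycles with lengths [9, 9, 9, 9, 9, 9, 9, 9, 9, 9, 9, 9, 9, 9, 9, 9, 9, 9, 9, 9, 9, 9, 9, 9, 9, 9, 9, 9, 9, 9, 1] on {0,…,270}.
With 31 cycles on 271 points, sign = (−1)^{271−31} = +1.
(106|271)_J = +1 (Zolotarev's lemma cross-check).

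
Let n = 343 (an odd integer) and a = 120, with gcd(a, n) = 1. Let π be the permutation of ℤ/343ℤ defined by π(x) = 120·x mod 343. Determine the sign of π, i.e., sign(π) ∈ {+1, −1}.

+1

Orbit of 204 under x↦120x: [204, 127, 148, 267, 141, 113, 183]… (length divides ord_343(120)).
19 cycles of lengths [49, 49, 49, 49, 49, 49, 7, 7, 7, 7, 7, 7, 1, 1, 1, 1, 1, 1, 1].
sign(π) = (−1)^{n − #cycles} = (−1)^{343−19} = (−1)^324 = +1.
Via Zolotarev, sign(π_{120}) = (120|343) = +1.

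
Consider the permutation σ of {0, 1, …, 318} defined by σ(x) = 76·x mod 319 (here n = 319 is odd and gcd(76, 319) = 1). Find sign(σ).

+1

Orbit of 111 under x↦76x: [111, 142, 265, 43, 78, 186, 100]… (length divides ord_319(76)).
The orbit structure of x ↦ 76x mod 319: 17 orbits of sizes [28, 28, 28, 28, 28, 28, 28, 28, 28, 28, 28, 2, 2, 2, 2, 2, 1].
sign(π) = (−1)^{n − #cycles} = (−1)^{319−17} = (−1)^302 = +1.
The Jacobi symbol (76|319) = +1 (Zolotarev) agrees.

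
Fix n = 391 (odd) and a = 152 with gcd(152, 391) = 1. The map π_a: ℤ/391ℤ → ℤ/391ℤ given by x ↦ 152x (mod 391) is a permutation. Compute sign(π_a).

-1

Trace 188: π^k(188) = [188, 33, 324, 373, 1, 152, 35] for k=0..6.
Cycle lengths of π_152 on ℤ/391ℤ: [22, 22, 22, 22, 22, 22, 22, 22, 22, 22, 22, 22, 22, 22, 22, 22, 22, 2, 2, 2, 2, 2, 2, 2, 2, 1]; 26 cycles in total.
26 cycles on 391: each ℓ→(−1)^(ℓ−1), product (−1)^365 = -1.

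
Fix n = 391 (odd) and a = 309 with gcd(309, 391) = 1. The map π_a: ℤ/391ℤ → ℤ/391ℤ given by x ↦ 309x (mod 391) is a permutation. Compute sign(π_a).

+1

Trace 57: π^k(57) = [57, 18, 88, 213, 129, 370, 158] for k=0..6.
Cycle lengths of π_309 on ℤ/391ℤ: [176, 176, 22, 16, 1]; 5 cycles in total.
n − c = 391 − 5 = 386; sign = (−1)^386 = +1.
(309|391)_J = +1 (Zolotarev's lemma cross-check).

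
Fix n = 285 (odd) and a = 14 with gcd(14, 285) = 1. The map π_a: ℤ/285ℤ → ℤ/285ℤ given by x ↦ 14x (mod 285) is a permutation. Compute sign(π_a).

Trace 271: π^k(271) = [271, 89, 106, 59, 256, 164, 16] for k=0..6.
23 cycles of lengths [18, 18, 18, 18, 18, 18, 18, 18, 18, 18, 18, 18, 18, 18, 18, 2, 2, 2, 2, 2, 2, 2, 1].
n − c = 285 − 23 = 262; sign = (−1)^262 = +1.

+1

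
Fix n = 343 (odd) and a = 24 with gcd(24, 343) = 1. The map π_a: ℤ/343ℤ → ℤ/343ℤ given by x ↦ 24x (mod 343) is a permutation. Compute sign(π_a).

Orbit of 302 under x↦24x: [302, 45, 51, 195, 221, 159, 43]… (length divides ord_343(24)).
Cycle lengths of π_24 on ℤ/343ℤ: [294, 42, 6, 1]; 4 cycles in total.
Σ(ℓ_i−1) = 343−4 = 339; sign = (−1)^339 = -1.
Check: (24/343) = -1 by Zolotarev.

-1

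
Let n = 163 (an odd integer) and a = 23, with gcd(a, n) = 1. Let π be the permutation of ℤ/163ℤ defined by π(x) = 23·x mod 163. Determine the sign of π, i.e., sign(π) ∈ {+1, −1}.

-1

Orbit of 53 under x↦23x: [53, 78, 1, 23, 40, 105, 133]… (length divides ord_163(23)).
10 cycles of lengths [18, 18, 18, 18, 18, 18, 18, 18, 18, 1].
n − c = 163 − 10 = 153; sign = (−1)^153 = -1.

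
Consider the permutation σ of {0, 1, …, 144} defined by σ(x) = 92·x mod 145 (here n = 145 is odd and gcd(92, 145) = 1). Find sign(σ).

-1

Orbit of 94 under x↦92x: [94, 93, 1, 92, 54, 38, 16]… (length divides ord_145(92)).
Cycle type of π: 28×4 + 14×2 + 4 + 1; total 8 cycles.
145 − 8 = 137 transpositions; sign(π) = (−1)^137 = -1.
The Jacobi symbol (92|145) = -1 (Zolotarev) agrees.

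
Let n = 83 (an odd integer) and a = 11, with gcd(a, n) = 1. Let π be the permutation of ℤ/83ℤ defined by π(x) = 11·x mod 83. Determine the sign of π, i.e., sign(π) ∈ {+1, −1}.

Start at x=38: 38 → 3 → 33 → 31 → 9 → 16 → 10 → … (one orbit).
3 cycles of lengths [41, 41, 1].
With 3 cycles on 83 points, sign = (−1)^{83−3} = +1.
Via Zolotarev, sign(π_{11}) = (11|83) = +1.

+1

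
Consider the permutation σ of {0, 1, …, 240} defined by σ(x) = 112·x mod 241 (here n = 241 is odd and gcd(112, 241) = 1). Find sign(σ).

-1

Orbit of 40 under x↦112x: [40, 142, 239, 17, 217, 204, 194]… (length divides ord_241(112)).
The orbit structure of x ↦ 112x mod 241: 2 orbits of sizes [240, 1].
Σ(ℓ_i−1) = 241−2 = 239; sign = (−1)^239 = -1.
Check: (112/241) = -1 by Zolotarev.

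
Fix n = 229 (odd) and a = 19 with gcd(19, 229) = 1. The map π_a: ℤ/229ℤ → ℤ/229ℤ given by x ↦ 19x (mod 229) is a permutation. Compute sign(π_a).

+1

Trace 144: π^k(144) = [144, 217, 1, 19, 132, 218, 20] for k=0..6.
Cycle lengths of π_19 on ℤ/229ℤ: [57, 57, 57, 57, 1]; 5 cycles in total.
n − c = 229 − 5 = 224; sign = (−1)^224 = +1.
(19|229)_J = +1 (Zolotarev's lemma cross-check).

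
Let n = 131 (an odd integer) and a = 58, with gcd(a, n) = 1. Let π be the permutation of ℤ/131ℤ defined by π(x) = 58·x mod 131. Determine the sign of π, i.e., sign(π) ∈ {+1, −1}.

Trace 61: π^k(61) = [61, 1, 58, 89, 53] for k=0..4.
Cycle type of π: 5×26 + 1; total 27 cycles.
sign(π) = (−1)^{n − #cycles} = (−1)^{131−27} = (−1)^104 = +1.
Check: (58/131) = +1 by Zolotarev.

+1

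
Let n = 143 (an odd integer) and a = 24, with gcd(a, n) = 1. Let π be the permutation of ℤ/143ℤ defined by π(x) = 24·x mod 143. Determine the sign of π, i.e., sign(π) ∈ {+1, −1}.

Orbit of 63 under x↦24x: [63, 82, 109, 42, 7, 25, 28]… (length divides ord_143(24)).
π_24 has 5 disjoint cycles with lengths [60, 60, 12, 10, 1] on {0,…,142}.
n − c = 143 − 5 = 138; sign = (−1)^138 = +1.

+1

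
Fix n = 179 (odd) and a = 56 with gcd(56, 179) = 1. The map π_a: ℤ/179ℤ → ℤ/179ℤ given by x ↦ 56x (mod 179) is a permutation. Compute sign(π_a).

+1

Start at x=42: 42 → 25 → 147 → 177 → 67 → 172 → 145 → … (one orbit).
3 cycles of lengths [89, 89, 1].
n − c = 179 − 3 = 176; sign = (−1)^176 = +1.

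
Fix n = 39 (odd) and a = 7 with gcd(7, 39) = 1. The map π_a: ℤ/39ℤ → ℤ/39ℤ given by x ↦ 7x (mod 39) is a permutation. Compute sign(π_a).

Trace 10: π^k(10) = [10, 31, 22, 37, 25, 19, 16] for k=0..6.
π_7 has 6 disjoint cycles with lengths [12, 12, 12, 1, 1, 1] on {0,…,38}.
Σ(ℓ_i−1) = 39−6 = 33; sign = (−1)^33 = -1.

-1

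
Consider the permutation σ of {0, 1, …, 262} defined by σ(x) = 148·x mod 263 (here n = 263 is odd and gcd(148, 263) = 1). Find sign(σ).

Start at x=11: 11 → 50 → 36 → 68 → 70 → 103 → 253 → … (one orbit).
π_148 has 3 disjoint cycles with lengths [131, 131, 1] on {0,…,262}.
With 3 cycles on 263 points, sign = (−1)^{263−3} = +1.
The Jacobi symbol (148|263) = +1 (Zolotarev) agrees.

+1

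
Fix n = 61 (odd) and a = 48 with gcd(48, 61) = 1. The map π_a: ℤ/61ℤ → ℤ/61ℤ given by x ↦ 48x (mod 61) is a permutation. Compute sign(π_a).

Trace 13: π^k(13) = [13, 14, 1, 48, 47, 60] for k=0..5.
Decompose π into cycles: lengths [6, 6, 6, 6, 6, 6, 6, 6, 6, 6, 1] (11 cycles, including the fixed point 0).
With 11 cycles on 61 points, sign = (−1)^{61−11} = +1.
(48|61)_J = +1 (Zolotarev's lemma cross-check).

+1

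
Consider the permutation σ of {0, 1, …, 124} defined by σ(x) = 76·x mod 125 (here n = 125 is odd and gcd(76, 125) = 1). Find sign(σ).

Trace 1: π^k(1) = [1, 76, 26, 101, 51] for k=0..4.
π_76 has 45 disjoint cycles with lengths [5, 5, 5, 5, 5, 5, 5, 5, 5, 5, 5, 5, 5, 5, 5, 5, 5, 5, 5, 5, 1, 1, 1, 1, 1, 1, 1, 1, 1, 1, 1, 1, 1, 1, 1, 1, 1, 1, 1, 1, 1, 1, 1, 1, 1] on {0,…,124}.
sign(π) = (−1)^{n − #cycles} = (−1)^{125−45} = (−1)^80 = +1.

+1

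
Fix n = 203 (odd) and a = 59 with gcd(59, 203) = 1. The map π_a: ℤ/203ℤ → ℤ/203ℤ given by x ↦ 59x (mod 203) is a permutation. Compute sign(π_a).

Trace 88: π^k(88) = [88, 117, 1, 59, 30, 146] for k=0..5.
Cycle lengths of π_59 on ℤ/203ℤ: [6, 6, 6, 6, 6, 6, 6, 6, 6, 6, 6, 6, 6, 6, 6, 6, 6, 6, 6, 6, 6, 6, 6, 6, 6, 6, 6, 6, 6, 1, 1, 1, 1, 1, 1, 1, 1, 1, 1, 1, 1, 1, 1, 1, 1, 1, 1, 1, 1, 1, 1, 1, 1, 1, 1, 1, 1, 1]; 58 cycles in total.
sign(π) = (−1)^{n − #cycles} = (−1)^{203−58} = (−1)^145 = -1.
Zolotarev: (59|203) = -1, matching the cycle-count sign.

-1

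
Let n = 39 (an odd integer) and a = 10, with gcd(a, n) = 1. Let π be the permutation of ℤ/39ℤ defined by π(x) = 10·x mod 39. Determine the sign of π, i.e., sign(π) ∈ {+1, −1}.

+1

Trace 22: π^k(22) = [22, 25, 16, 4, 1, 10] for k=0..5.
The orbit structure of x ↦ 10x mod 39: 9 orbits of sizes [6, 6, 6, 6, 6, 6, 1, 1, 1].
Σ(ℓ_i−1) = 39−9 = 30; sign = (−1)^30 = +1.
The Jacobi symbol (10|39) = +1 (Zolotarev) agrees.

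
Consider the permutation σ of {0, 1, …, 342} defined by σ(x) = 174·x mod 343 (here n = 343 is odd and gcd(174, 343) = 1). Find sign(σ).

Start at x=316: 316 → 104 → 260 → 307 → 253 → 118 → 295 → … (one orbit).
Cycle type of π: 98×3 + 14×3 + 2×3 + 1; total 10 cycles.
sign(π) = (−1)^{n − #cycles} = (−1)^{343−10} = (−1)^333 = -1.
Zolotarev: (174|343) = -1, matching the cycle-count sign.

-1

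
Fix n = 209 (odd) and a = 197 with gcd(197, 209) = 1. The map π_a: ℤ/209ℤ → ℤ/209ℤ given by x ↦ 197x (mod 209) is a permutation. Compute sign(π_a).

Orbit of 45 under x↦197x: [45, 87, 1, 197, 144, 153]… (length divides ord_209(197)).
42 cycles of lengths [6, 6, 6, 6, 6, 6, 6, 6, 6, 6, 6, 6, 6, 6, 6, 6, 6, 6, 6, 6, 6, 6, 6, 6, 6, 6, 6, 6, 6, 6, 3, 3, 3, 3, 3, 3, 2, 2, 2, 2, 2, 1].
sign(π) = (−1)^{n − #cycles} = (−1)^{209−42} = (−1)^167 = -1.

-1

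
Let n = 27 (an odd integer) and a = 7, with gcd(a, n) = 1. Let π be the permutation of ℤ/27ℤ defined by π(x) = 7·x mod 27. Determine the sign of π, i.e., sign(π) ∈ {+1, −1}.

+1

Start at x=25: 25 → 13 → 10 → 16 → 4 → 1 → 7 → … (one orbit).
Cycle lengths of π_7 on ℤ/27ℤ: [9, 9, 3, 3, 1, 1, 1]; 7 cycles in total.
Σ(ℓ_i−1) = 27−7 = 20; sign = (−1)^20 = +1.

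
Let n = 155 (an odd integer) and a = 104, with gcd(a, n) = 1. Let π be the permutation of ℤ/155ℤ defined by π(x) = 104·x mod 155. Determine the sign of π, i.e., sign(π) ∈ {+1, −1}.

Orbit of 126 under x↦104x: [126, 84, 56, 89, 111, 74, 101]… (length divides ord_155(104)).
8 cycles of lengths [30, 30, 30, 30, 30, 2, 2, 1].
sign(π) = (−1)^{n − #cycles} = (−1)^{155−8} = (−1)^147 = -1.
Check: (104/155) = -1 by Zolotarev.

-1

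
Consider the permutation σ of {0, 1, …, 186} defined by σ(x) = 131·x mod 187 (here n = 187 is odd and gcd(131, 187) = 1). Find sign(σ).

Start at x=131: 131 → 144 → 164 → 166 → 54 → 155 → 109 → … (one orbit).
Decompose π into cycles: lengths [16, 16, 16, 16, 16, 16, 16, 16, 16, 16, 16, 2, 2, 2, 2, 2, 1] (17 cycles, including the fixed point 0).
With 17 cycles on 187 points, sign = (−1)^{187−17} = +1.

+1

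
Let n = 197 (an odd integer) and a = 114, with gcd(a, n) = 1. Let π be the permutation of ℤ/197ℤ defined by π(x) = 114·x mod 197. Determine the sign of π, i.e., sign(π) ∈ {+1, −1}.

+1

Trace 36: π^k(36) = [36, 164, 178, 1, 114, 191, 104] for k=0..6.
29 cycles of lengths [7, 7, 7, 7, 7, 7, 7, 7, 7, 7, 7, 7, 7, 7, 7, 7, 7, 7, 7, 7, 7, 7, 7, 7, 7, 7, 7, 7, 1].
197 − 29 = 168 transpositions; sign(π) = (−1)^168 = +1.
The Jacobi symbol (114|197) = +1 (Zolotarev) agrees.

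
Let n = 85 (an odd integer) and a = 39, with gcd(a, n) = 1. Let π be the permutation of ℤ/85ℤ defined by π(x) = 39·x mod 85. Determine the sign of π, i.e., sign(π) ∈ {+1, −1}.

Orbit of 76 under x↦39x: [76, 74, 81, 14, 36, 44, 16]… (length divides ord_85(39)).
The orbit structure of x ↦ 39x mod 85: 8 orbits of sizes [16, 16, 16, 16, 16, 2, 2, 1].
With 8 cycles on 85 points, sign = (−1)^{85−8} = -1.
(39|85)_J = -1 (Zolotarev's lemma cross-check).

-1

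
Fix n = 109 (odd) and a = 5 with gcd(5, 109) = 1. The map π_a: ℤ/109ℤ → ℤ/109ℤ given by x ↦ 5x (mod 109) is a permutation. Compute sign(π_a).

Trace 25: π^k(25) = [25, 16, 80, 73, 38, 81, 78] for k=0..6.
Decompose π into cycles: lengths [27, 27, 27, 27, 1] (5 cycles, including the fixed point 0).
5 cycles on 109: each ℓ→(−1)^(ℓ−1), product (−1)^104 = +1.
The Jacobi symbol (5|109) = +1 (Zolotarev) agrees.

+1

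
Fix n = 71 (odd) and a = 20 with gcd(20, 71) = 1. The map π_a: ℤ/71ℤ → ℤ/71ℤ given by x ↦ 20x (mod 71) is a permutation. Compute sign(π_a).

+1

Trace 1: π^k(1) = [1, 20, 45, 48, 37, 30, 32] for k=0..6.
Decompose π into cycles: lengths [7, 7, 7, 7, 7, 7, 7, 7, 7, 7, 1] (11 cycles, including the fixed point 0).
11 cycles on 71: each ℓ→(−1)^(ℓ−1), product (−1)^60 = +1.
Check: (20/71) = +1 by Zolotarev.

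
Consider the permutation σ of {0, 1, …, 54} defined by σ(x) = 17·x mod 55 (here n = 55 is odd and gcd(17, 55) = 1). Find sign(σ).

Orbit of 36 under x↦17x: [36, 7, 9, 43, 16, 52, 4]… (length divides ord_55(17)).
π_17 has 5 disjoint cycles with lengths [20, 20, 10, 4, 1] on {0,…,54}.
Σ(ℓ_i−1) = 55−5 = 50; sign = (−1)^50 = +1.
Via Zolotarev, sign(π_{17}) = (17|55) = +1.

+1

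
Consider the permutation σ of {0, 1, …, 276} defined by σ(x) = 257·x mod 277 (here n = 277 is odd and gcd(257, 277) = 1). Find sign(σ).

-1

Trace 112: π^k(112) = [112, 253, 203, 95, 39, 51, 88] for k=0..6.
The orbit structure of x ↦ 257x mod 277: 2 orbits of sizes [276, 1].
With 2 cycles on 277 points, sign = (−1)^{277−2} = -1.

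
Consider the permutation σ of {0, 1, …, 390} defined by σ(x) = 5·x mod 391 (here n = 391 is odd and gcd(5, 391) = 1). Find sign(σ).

Orbit of 99 under x↦5x: [99, 104, 129, 254, 97, 94, 79]… (length divides ord_391(5)).
Decompose π into cycles: lengths [176, 176, 22, 16, 1] (5 cycles, including the fixed point 0).
Σ(ℓ_i−1) = 391−5 = 386; sign = (−1)^386 = +1.
Check: (5/391) = +1 by Zolotarev.

+1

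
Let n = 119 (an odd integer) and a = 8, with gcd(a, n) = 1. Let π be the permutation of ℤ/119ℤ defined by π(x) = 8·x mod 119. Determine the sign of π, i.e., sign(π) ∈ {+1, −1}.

+1

Orbit of 8 under x↦8x: [8, 64, 36, 50, 43, 106, 15]… (length divides ord_119(8)).
The orbit structure of x ↦ 8x mod 119: 21 orbits of sizes [8, 8, 8, 8, 8, 8, 8, 8, 8, 8, 8, 8, 8, 8, 1, 1, 1, 1, 1, 1, 1].
n − c = 119 − 21 = 98; sign = (−1)^98 = +1.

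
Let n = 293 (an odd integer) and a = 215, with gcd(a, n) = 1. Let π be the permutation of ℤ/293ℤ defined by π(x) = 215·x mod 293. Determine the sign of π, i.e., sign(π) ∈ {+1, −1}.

-1

Start at x=234: 234 → 207 → 262 → 74 → 88 → 168 → 81 → … (one orbit).
π_215 has 2 disjoint cycles with lengths [292, 1] on {0,…,292}.
Σ(ℓ_i−1) = 293−2 = 291; sign = (−1)^291 = -1.
Check: (215/293) = -1 by Zolotarev.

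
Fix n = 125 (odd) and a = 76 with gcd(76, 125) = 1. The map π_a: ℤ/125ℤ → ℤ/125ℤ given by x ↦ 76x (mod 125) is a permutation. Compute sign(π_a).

Trace 76: π^k(76) = [76, 26, 101, 51, 1] for k=0..4.
π_76 has 45 disjoint cycles with lengths [5, 5, 5, 5, 5, 5, 5, 5, 5, 5, 5, 5, 5, 5, 5, 5, 5, 5, 5, 5, 1, 1, 1, 1, 1, 1, 1, 1, 1, 1, 1, 1, 1, 1, 1, 1, 1, 1, 1, 1, 1, 1, 1, 1, 1] on {0,…,124}.
125 − 45 = 80 transpositions; sign(π) = (−1)^80 = +1.
(76|125)_J = +1 (Zolotarev's lemma cross-check).

+1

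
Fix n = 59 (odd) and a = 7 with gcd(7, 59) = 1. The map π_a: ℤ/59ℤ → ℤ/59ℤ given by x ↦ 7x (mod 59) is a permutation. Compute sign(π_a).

Start at x=9: 9 → 4 → 28 → 19 → 15 → 46 → 27 → … (one orbit).
Cycle type of π: 29×2 + 1; total 3 cycles.
3 cycles on 59: each ℓ→(−1)^(ℓ−1), product (−1)^56 = +1.
Via Zolotarev, sign(π_{7}) = (7|59) = +1.

+1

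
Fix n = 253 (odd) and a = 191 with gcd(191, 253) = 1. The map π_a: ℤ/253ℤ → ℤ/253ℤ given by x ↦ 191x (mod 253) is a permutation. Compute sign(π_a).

-1

Start at x=81: 81 → 38 → 174 → 91 → 177 → 158 → 71 → … (one orbit).
The orbit structure of x ↦ 191x mod 253: 6 orbits of sizes [110, 110, 22, 5, 5, 1].
6 cycles on 253: each ℓ→(−1)^(ℓ−1), product (−1)^247 = -1.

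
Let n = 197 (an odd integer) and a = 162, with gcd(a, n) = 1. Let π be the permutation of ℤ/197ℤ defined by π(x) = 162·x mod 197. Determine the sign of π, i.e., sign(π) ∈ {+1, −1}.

Orbit of 138 under x↦162x: [138, 95, 24, 145, 47, 128, 51]… (length divides ord_197(162)).
2 cycles of lengths [196, 1].
With 2 cycles on 197 points, sign = (−1)^{197−2} = -1.

-1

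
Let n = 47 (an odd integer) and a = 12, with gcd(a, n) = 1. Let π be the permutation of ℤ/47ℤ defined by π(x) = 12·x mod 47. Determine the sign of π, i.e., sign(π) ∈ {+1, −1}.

Start at x=6: 6 → 25 → 18 → 28 → 7 → 37 → 21 → … (one orbit).
Cycle lengths of π_12 on ℤ/47ℤ: [23, 23, 1]; 3 cycles in total.
With 3 cycles on 47 points, sign = (−1)^{47−3} = +1.
Check: (12/47) = +1 by Zolotarev.

+1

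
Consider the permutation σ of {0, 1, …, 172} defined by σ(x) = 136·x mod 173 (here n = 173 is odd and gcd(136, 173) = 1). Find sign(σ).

Trace 16: π^k(16) = [16, 100, 106, 57, 140, 10, 149] for k=0..6.
π_136 has 5 disjoint cycles with lengths [43, 43, 43, 43, 1] on {0,…,172}.
n − c = 173 − 5 = 168; sign = (−1)^168 = +1.
(136|173)_J = +1 (Zolotarev's lemma cross-check).

+1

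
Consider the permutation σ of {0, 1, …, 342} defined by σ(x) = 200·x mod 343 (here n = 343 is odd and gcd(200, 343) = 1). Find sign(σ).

+1

Orbit of 247 under x↦200x: [247, 8, 228, 324, 316, 88, 107]… (length divides ord_343(200)).
π_200 has 7 disjoint cycles with lengths [147, 147, 21, 21, 3, 3, 1] on {0,…,342}.
7 cycles on 343: each ℓ→(−1)^(ℓ−1), product (−1)^336 = +1.
The Jacobi symbol (200|343) = +1 (Zolotarev) agrees.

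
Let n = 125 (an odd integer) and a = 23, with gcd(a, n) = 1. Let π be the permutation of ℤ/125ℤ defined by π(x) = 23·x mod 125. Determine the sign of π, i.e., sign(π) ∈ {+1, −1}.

Start at x=39: 39 → 22 → 6 → 13 → 49 → 2 → 46 → … (one orbit).
Cycle lengths of π_23 on ℤ/125ℤ: [100, 20, 4, 1]; 4 cycles in total.
Σ(ℓ_i−1) = 125−4 = 121; sign = (−1)^121 = -1.
The Jacobi symbol (23|125) = -1 (Zolotarev) agrees.

-1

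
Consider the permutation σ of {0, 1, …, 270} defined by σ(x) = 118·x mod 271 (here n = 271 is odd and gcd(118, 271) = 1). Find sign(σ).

Orbit of 242 under x↦118x: [242, 101, 265, 105, 195, 246, 31]… (length divides ord_271(118)).
The orbit structure of x ↦ 118x mod 271: 2 orbits of sizes [270, 1].
271 − 2 = 269 transpositions; sign(π) = (−1)^269 = -1.
Check: (118/271) = -1 by Zolotarev.

-1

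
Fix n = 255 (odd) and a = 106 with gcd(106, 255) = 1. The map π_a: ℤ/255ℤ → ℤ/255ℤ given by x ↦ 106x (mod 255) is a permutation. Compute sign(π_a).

Start at x=1: 1 → 106 → 16 → 166 → 1 (one orbit).
75 cycles of lengths [4, 4, 4, 4, 4, 4, 4, 4, 4, 4, 4, 4, 4, 4, 4, 4, 4, 4, 4, 4, 4, 4, 4, 4, 4, 4, 4, 4, 4, 4, 4, 4, 4, 4, 4, 4, 4, 4, 4, 4, 4, 4, 4, 4, 4, 4, 4, 4, 4, 4, 4, 4, 4, 4, 4, 4, 4, 4, 4, 4, 1, 1, 1, 1, 1, 1, 1, 1, 1, 1, 1, 1, 1, 1, 1].
255 − 75 = 180 transpositions; sign(π) = (−1)^180 = +1.
Check: (106/255) = +1 by Zolotarev.

+1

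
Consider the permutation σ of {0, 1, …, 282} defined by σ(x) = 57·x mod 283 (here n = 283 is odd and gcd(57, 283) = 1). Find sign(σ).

Trace 144: π^k(144) = [144, 1, 57, 136, 111, 101, 97] for k=0..6.
The orbit structure of x ↦ 57x mod 283: 3 orbits of sizes [141, 141, 1].
283 − 3 = 280 transpositions; sign(π) = (−1)^280 = +1.

+1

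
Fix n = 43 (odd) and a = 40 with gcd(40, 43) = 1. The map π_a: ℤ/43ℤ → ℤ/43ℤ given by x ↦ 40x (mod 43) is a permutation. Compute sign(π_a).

Start at x=31: 31 → 36 → 21 → 23 → 17 → 35 → 24 → … (one orbit).
Cycle type of π: 21×2 + 1; total 3 cycles.
n − c = 43 − 3 = 40; sign = (−1)^40 = +1.

+1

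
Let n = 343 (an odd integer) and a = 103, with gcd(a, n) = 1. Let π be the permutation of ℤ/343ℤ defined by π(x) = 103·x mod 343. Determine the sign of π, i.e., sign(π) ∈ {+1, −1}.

-1

Orbit of 159 under x↦103x: [159, 256, 300, 30, 3, 309, 271]… (length divides ord_343(103)).
π_103 has 4 disjoint cycles with lengths [294, 42, 6, 1] on {0,…,342}.
With 4 cycles on 343 points, sign = (−1)^{343−4} = -1.
Zolotarev: (103|343) = -1, matching the cycle-count sign.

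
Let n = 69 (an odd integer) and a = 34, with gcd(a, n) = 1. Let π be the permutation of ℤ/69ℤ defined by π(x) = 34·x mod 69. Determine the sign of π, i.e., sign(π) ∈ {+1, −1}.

Start at x=49: 49 → 10 → 64 → 37 → 16 → 61 → 4 → … (one orbit).
Cycle type of π: 22×3 + 1×3; total 6 cycles.
n − c = 69 − 6 = 63; sign = (−1)^63 = -1.
The Jacobi symbol (34|69) = -1 (Zolotarev) agrees.

-1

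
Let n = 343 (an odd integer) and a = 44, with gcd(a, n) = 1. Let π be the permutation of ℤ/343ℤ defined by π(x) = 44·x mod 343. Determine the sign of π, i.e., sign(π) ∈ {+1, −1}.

Start at x=149: 149 → 39 → 1 → 44 → 221 → 120 → 135 → … (one orbit).
7 cycles of lengths [147, 147, 21, 21, 3, 3, 1].
Σ(ℓ_i−1) = 343−7 = 336; sign = (−1)^336 = +1.

+1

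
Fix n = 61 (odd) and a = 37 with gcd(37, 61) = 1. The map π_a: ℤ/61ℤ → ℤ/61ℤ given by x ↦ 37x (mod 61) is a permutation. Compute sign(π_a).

-1

Orbit of 41 under x↦37x: [41, 53, 9, 28, 60, 24, 34]… (length divides ord_61(37)).
Decompose π into cycles: lengths [20, 20, 20, 1] (4 cycles, including the fixed point 0).
61 − 4 = 57 transpositions; sign(π) = (−1)^57 = -1.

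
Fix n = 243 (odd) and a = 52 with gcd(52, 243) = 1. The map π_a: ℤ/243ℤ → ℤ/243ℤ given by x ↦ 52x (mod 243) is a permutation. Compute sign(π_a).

Trace 70: π^k(70) = [70, 238, 226, 88, 202, 55, 187] for k=0..6.
The orbit structure of x ↦ 52x mod 243: 11 orbits of sizes [81, 81, 27, 27, 9, 9, 3, 3, 1, 1, 1].
243 − 11 = 232 transpositions; sign(π) = (−1)^232 = +1.
The Jacobi symbol (52|243) = +1 (Zolotarev) agrees.

+1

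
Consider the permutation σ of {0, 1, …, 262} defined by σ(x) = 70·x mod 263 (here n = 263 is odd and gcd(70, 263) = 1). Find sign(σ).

+1

Orbit of 49 under x↦70x: [49, 11, 244, 248, 2, 140, 69]… (length divides ord_263(70)).
Decompose π into cycles: lengths [131, 131, 1] (3 cycles, including the fixed point 0).
sign(π) = (−1)^{n − #cycles} = (−1)^{263−3} = (−1)^260 = +1.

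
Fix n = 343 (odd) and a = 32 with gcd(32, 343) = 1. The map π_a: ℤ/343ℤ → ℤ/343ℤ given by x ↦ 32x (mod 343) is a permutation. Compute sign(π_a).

+1

Orbit of 95 under x↦32x: [95, 296, 211, 235, 317, 197, 130]… (length divides ord_343(32)).
Cycle lengths of π_32 on ℤ/343ℤ: [147, 147, 21, 21, 3, 3, 1]; 7 cycles in total.
7 cycles on 343: each ℓ→(−1)^(ℓ−1), product (−1)^336 = +1.
Via Zolotarev, sign(π_{32}) = (32|343) = +1.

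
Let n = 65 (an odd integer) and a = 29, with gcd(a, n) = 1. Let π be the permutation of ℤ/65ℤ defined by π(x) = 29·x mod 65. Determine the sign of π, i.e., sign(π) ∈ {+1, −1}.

Trace 14: π^k(14) = [14, 16, 9, 1, 29, 61] for k=0..5.
The orbit structure of x ↦ 29x mod 65: 15 orbits of sizes [6, 6, 6, 6, 6, 6, 6, 6, 3, 3, 3, 3, 2, 2, 1].
Σ(ℓ_i−1) = 65−15 = 50; sign = (−1)^50 = +1.
Zolotarev: (29|65) = +1, matching the cycle-count sign.

+1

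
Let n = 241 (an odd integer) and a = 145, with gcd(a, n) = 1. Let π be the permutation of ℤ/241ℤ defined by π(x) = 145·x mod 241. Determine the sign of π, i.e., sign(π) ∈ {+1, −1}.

+1

Start at x=24: 24 → 106 → 187 → 123 → 1 → 145 → 58 → … (one orbit).
Decompose π into cycles: lengths [60, 60, 60, 60, 1] (5 cycles, including the fixed point 0).
n − c = 241 − 5 = 236; sign = (−1)^236 = +1.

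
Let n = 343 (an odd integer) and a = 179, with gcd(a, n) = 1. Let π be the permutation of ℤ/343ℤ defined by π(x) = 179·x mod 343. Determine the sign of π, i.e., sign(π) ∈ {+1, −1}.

+1

Orbit of 4 under x↦179x: [4, 30, 225, 144, 51, 211, 39]… (length divides ord_343(179)).
7 cycles of lengths [147, 147, 21, 21, 3, 3, 1].
343 − 7 = 336 transpositions; sign(π) = (−1)^336 = +1.
Check: (179/343) = +1 by Zolotarev.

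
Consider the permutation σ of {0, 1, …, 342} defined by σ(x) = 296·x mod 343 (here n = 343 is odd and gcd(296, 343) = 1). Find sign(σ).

+1

Trace 253: π^k(253) = [253, 114, 130, 64, 79, 60, 267] for k=0..6.
The orbit structure of x ↦ 296x mod 343: 7 orbits of sizes [147, 147, 21, 21, 3, 3, 1].
7 cycles on 343: each ℓ→(−1)^(ℓ−1), product (−1)^336 = +1.
(296|343)_J = +1 (Zolotarev's lemma cross-check).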